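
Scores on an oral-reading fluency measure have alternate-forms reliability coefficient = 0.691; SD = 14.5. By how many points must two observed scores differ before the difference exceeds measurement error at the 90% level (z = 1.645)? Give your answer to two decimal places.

18.75

SEM = 14.500 × √(1 − 0.691) = 14.500 × √0.309 ≃ 14.500 × 0.556 ≃ 8.060
SE_diff = SEM × √2 ≃ 8.060 × 1.414 ≃ 11.399
Minimum reliable difference = 1.645 × SE_diff ≃ 1.645 × 11.399 ≃ 18.751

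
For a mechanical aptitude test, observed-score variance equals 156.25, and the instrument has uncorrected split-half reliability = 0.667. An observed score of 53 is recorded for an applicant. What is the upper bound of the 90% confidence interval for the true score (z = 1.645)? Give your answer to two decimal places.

SD = √156.25 = 12.5000
Spearman-Brown: r = 2(0.667) / (1 + 0.667) = 1.3340 / 1.6670 ≈ 0.8002
SEM = 12.5000 · √(1 − 0.8002) = 12.5000 · √0.1998 ≈ 12.5000 · 0.4469 ≈ 5.5868
Margin = 1.645 · 5.5868 ≈ 9.1903
Upper limit = 53 + 9.1903 ≈ 62.1903

62.19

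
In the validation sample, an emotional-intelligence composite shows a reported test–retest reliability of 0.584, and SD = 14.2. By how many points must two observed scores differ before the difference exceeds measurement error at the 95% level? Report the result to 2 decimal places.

25.39

The standard error of measurement is 14.2000*√(1 − 0.5840) ≈ 14.2000*0.6450 ≈ 9.1587.
Standard error of the difference = 9.1587·√2 ≈ 12.9524
Smallest detectable difference = 1.96*12.9524 ≈ 25.3867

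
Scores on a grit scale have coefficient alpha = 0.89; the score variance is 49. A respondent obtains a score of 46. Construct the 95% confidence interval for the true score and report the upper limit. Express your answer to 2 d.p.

50.55

SD = √49 ≈ 7.00000
SEM = 7.00000 × √(1 − 0.89000) = 7.00000 × √0.11000 ≈ 7.00000 × 0.33166 ≈ 2.32164
Half-width = 1.96×2.32164 ≈ 4.55041
Upper limit = 46 + 4.55041 ≈ 50.55041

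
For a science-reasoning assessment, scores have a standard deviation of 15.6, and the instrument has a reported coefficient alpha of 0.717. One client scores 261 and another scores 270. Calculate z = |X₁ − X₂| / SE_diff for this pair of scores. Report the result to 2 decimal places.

SEM = 15.6000 × √(1 − 0.7170) = 15.6000 × √0.2830 ≃ 15.6000 × 0.5320 ≃ 8.2988
SE_diff = √2 × SEM ≃ 11.7363
z = |261 − 270| / 11.7363 = 9 / 11.7363 ≃ 0.7668

0.77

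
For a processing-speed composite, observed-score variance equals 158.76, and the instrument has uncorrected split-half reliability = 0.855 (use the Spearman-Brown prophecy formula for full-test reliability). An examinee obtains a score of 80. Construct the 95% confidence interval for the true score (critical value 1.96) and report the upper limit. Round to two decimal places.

86.90

SD = √158.76 ≃ 12.60000
Spearman-Brown: r = 2(0.855) / (1 + 0.855) = 1.71000 / 1.85500 ≃ 0.92183
SEM = 12.60000*√(1 − 0.92183) ≃ 3.52276
Margin = 1.96 * 3.52276 ≃ 6.90460
Upper bound: 80 + 6.90460 = 86.90460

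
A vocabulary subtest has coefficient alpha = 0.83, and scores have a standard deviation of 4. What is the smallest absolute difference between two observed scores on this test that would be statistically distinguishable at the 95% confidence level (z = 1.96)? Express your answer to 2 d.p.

SEM = 4.000×√(1 − 0.830) ≃ 1.649
SE_diff = SEM × √2 ≃ 1.649 × 1.414 ≃ 2.332
Minimum reliable difference = 1.96 × SE_diff ≃ 1.96 × 2.332 ≃ 4.571

4.57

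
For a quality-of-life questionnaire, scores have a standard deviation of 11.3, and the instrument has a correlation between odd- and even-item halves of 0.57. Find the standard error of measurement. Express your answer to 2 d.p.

Spearman-Brown: r = 2(0.57) / (1 + 0.57) = 1.1400 / 1.5700 ≃ 0.7261
The standard error of measurement is 11.3000·√(1 − 0.7261) ≃ 11.3000·0.5233 ≃ 5.9137.

5.91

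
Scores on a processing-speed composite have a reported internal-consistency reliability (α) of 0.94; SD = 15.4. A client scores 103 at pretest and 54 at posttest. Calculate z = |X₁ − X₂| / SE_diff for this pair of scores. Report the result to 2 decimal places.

9.19

SEM = 15.400·√(1 − 0.940) ≈ 3.772
SE_diff = √2 · SEM ≈ 5.335
z = 49 / 5.335 ≈ 9.185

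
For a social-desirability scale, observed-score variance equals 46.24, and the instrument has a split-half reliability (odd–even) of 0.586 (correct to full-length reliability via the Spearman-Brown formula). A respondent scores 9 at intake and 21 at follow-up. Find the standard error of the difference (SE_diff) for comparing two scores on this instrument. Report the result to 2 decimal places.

4.91

σ = 46.24^(1/2) = 6.8000
Full-length reliability (Spearman-Brown) = 2(0.586)/(1+0.586) ≈ 0.7390
SEM = 6.8000 · √(1 − 0.7390) = 6.8000 · √0.2610 ≈ 6.8000 · 0.5109 ≈ 3.4742
Standard error of the difference = 3.4742·√2 ≈ 4.9133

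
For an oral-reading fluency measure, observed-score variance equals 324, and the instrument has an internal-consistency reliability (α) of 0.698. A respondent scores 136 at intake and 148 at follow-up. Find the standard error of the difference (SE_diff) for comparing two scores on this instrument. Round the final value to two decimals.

σ = 324^(1/2) = 18.00000
The standard error of measurement is 18.00000·√(1 − 0.69800) ≈ 18.00000·0.54955 ≈ 9.89181.
Standard error of the difference = 9.89181·√2 ≈ 13.98914

13.99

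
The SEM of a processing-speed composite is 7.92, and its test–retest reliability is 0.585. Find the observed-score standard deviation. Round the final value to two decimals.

12.29

σ = SEM·(1 − r)^(−1/2) ≈ 7.92×1.552 ≈ 12.294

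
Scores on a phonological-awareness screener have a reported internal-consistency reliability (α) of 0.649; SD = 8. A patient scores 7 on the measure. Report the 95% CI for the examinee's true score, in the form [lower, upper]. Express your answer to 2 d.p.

[-2.29, 16.29]

SEM = 8.0000 × √(1 − 0.6490) = 8.0000 × √0.3510 ≈ 8.0000 × 0.5925 ≈ 4.7396
Half-width = 1.96×4.7396 ≈ 9.2897
Interval: (-2.2897, 16.2897)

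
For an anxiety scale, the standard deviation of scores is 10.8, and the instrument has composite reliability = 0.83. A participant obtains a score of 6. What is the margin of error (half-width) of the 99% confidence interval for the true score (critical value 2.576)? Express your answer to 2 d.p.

The standard error of measurement is 10.8000·√(1 − 0.8300) ≈ 10.8000·0.4123 ≈ 4.4530.
Margin = 2.576 · 4.4530 ≈ 11.4708

11.47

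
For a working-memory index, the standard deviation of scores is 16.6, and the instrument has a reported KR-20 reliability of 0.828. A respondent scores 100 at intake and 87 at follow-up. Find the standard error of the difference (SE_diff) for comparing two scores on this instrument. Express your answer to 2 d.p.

9.74

SEM = 16.6000*√(1 − 0.8280) ≈ 6.8845
Standard error of the difference = 6.8845·√2 ≈ 9.7362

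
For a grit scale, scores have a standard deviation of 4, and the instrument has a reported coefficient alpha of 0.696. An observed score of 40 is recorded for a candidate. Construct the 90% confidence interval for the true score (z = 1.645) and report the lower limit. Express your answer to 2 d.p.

SEM = 4.00000 × √(1 − 0.69600) = 4.00000 × √0.30400 ≈ 4.00000 × 0.55136 ≈ 2.20545
1.645 × SEM ≈ 3.62796
Lower bound: 40 − 3.62796 = 36.37204

36.37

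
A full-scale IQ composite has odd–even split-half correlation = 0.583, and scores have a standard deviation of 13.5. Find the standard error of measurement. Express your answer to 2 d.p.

6.93

Full-length reliability (Spearman-Brown) = 2(0.583)/(1+0.583) ≈ 0.737
SEM = 13.500 · √(1 − 0.737) = 13.500 · √0.263 ≈ 13.500 · 0.513 ≈ 6.929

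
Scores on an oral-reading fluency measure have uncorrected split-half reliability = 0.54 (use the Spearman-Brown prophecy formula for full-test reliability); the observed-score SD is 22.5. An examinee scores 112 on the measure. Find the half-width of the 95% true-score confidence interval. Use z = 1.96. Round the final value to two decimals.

Full-length reliability (Spearman-Brown) = 2(0.54)/(1+0.54) ≈ 0.70130
SEM = 22.50000 × √(1 − 0.70130) = 22.50000 × √0.29870 ≈ 22.50000 × 0.54654 ≈ 12.29705
Margin = 1.96 × 12.29705 ≈ 24.10223

24.10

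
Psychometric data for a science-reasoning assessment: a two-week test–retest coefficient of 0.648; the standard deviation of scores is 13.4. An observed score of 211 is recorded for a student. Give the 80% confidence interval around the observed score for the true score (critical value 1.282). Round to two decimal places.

[200.81, 221.19]

SEM = 13.4000 · √(1 − 0.6480) = 13.4000 · √0.3520 ≈ 13.4000 · 0.5933 ≈ 7.9502
Margin = 1.282 · 7.9502 ≈ 10.1921
Interval: (200.8079, 221.1921)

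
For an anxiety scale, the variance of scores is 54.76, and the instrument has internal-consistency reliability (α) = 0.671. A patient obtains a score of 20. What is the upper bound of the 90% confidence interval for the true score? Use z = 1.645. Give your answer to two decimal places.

26.98

SD = √54.76 = 7.40000
SEM = 7.40000*√(1 − 0.67100) ≈ 4.24453
1.645 * SEM ≈ 6.98225
Upper limit = 20 + 6.98225 ≈ 26.98225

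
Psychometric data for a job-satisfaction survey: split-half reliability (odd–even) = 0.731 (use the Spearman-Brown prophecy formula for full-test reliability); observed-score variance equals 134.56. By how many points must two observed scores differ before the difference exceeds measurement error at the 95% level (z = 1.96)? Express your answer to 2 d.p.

σ = 134.56^(1/2) = 11.600
Full-length reliability (Spearman-Brown) = 2(0.731)/(1+0.731) ≃ 0.845
The standard error of measurement is 11.600*√(1 − 0.845) ≃ 11.600*0.394 ≃ 4.573.
SE_diff = √2 * SEM ≃ 6.467
Smallest detectable difference = 1.96*6.467 ≃ 12.675

12.68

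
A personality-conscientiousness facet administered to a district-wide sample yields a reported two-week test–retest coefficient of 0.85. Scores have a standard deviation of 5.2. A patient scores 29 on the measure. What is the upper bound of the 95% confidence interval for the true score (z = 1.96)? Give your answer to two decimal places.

32.95

SEM = 5.2000 * √(1 − 0.8500) = 5.2000 * √0.1500 ≈ 5.2000 * 0.3873 ≈ 2.0140
Half-width = 1.96*2.0140 ≈ 3.9473
Upper limit = 29 + 3.9473 ≈ 32.9473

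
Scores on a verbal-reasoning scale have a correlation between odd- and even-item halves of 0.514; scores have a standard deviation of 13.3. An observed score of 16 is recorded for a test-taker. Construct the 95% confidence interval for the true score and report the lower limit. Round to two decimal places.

1.23

r_full = 2·0.514 / (1 + 0.514) ≃ 0.67900
SEM = 13.30000×√(1 − 0.67900) ≃ 7.53541
Half-width = 1.96×7.53541 ≃ 14.76940
Lower bound: 16 − 14.76940 = 1.23060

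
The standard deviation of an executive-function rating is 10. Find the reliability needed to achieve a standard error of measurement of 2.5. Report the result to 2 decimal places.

r = 1 − (2.5000/10)² ≈ 1 − 0.0625 ≈ 0.9375

0.94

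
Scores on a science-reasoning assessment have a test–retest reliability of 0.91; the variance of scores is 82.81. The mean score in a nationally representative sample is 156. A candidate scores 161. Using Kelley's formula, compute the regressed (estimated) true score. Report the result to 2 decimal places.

160.55

T̂ = 0.91000(161) + 0.09000(156) ≈ 160.55000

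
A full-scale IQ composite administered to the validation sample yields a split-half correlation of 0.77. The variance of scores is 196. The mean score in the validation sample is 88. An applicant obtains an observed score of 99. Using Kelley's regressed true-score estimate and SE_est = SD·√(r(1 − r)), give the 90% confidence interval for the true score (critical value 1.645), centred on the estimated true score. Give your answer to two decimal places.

[89.83, 105.31]

σ = 196^(1/2) = 14.000
Spearman-Brown: r = 2(0.77) / (1 + 0.77) = 1.540 / 1.770 ≃ 0.870
T̂ = r·X + (1 − r)·M = 0.870×99 + 0.130×88 ≃ 86.136 + 11.435 ≃ 97.571
SE_est = SD × √(r(1 − r)) = 14.000 × √0.113 ≃ 14.000 × 0.336 ≃ 4.707
90% CI: 97.571 ± 7.744 ≃ (89.827, 105.314)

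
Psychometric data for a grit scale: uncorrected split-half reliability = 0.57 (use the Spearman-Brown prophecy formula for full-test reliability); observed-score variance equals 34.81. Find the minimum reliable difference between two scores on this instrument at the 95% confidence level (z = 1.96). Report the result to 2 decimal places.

SD = √34.81 = 5.900
r_full = 2·0.57 / (1 + 0.57) ≈ 0.726
SEM = 5.900 * √(1 − 0.726) = 5.900 * √0.274 ≈ 5.900 * 0.523 ≈ 3.088
SE_diff = SEM * √2 ≈ 3.088 * 1.414 ≈ 4.367
Smallest detectable difference = 1.96*4.367 ≈ 8.559

8.56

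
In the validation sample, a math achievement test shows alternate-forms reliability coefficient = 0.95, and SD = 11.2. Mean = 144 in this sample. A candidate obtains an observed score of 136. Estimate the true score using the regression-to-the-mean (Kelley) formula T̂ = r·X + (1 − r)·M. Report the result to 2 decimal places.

136.40

T̂ = r·X + (1 − r)·M = 0.950×136 + 0.050×144 = 129.200 + 7.200 ≃ 136.400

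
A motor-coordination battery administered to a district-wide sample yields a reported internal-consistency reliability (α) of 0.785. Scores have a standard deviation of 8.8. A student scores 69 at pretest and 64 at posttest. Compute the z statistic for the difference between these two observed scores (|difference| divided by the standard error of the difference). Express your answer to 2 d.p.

0.87

The standard error of measurement is 8.800*√(1 − 0.785) ≃ 8.800*0.464 ≃ 4.080.
Standard error of the difference = 4.080·√2 ≃ 5.771
z = 5 / 5.771 ≃ 0.866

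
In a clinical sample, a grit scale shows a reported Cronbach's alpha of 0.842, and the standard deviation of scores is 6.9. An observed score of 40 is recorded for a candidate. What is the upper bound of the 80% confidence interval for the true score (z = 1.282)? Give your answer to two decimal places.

43.52

SEM = 6.90000 · √(1 − 0.84200) = 6.90000 · √0.15800 ≈ 6.90000 · 0.39749 ≈ 2.74270
1.282 · SEM ≈ 3.51614
Upper bound: 40 + 3.51614 = 43.51614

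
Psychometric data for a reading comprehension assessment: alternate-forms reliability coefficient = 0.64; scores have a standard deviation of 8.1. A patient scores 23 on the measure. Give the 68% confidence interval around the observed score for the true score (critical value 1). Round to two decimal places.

[18.14, 27.86]

The standard error of measurement is 8.1000·√(1 − 0.6400) ≃ 8.1000·0.6000 ≃ 4.8600.
Half-width = 1·4.8600 ≃ 4.8600
68% CI: 23 ± 4.8600 = [18.1400, 27.8600]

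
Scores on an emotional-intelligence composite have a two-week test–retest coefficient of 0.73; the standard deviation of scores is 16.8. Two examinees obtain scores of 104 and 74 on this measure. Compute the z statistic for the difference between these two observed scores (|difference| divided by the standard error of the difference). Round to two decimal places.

2.43

The standard error of measurement is 16.8000·√(1 − 0.7300) ≈ 16.8000·0.5196 ≈ 8.7295.
Standard error of the difference = 8.7295·√2 ≈ 12.3454
z = 30 / 12.3454 ≈ 2.4300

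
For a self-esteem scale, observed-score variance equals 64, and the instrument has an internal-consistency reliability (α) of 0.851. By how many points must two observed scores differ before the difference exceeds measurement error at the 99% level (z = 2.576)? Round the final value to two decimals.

σ = 64^(1/2) = 8.0000
SEM = 8.0000·√(1 − 0.8510) ≈ 3.0880
SE_diff = √2 · SEM ≈ 4.3672
Minimum reliable difference = 2.576 · SE_diff ≈ 2.576 · 4.3672 ≈ 11.2498

11.25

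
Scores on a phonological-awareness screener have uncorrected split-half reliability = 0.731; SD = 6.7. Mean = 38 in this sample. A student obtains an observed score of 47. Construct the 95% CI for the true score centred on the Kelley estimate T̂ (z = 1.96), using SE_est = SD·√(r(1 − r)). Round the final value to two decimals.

Full-length reliability (Spearman-Brown) = 2(0.731)/(1+0.731) ≃ 0.845
T̂ = 0.845(47) + 0.155(38) ≃ 45.601
SE_est = SD * √(r(1 − r)) = 6.700 * √0.131 ≃ 6.700 * 0.362 ≃ 2.427
95% CI: 45.601 ± 4.758 ≃ (40.844, 50.359)

[40.84, 50.36]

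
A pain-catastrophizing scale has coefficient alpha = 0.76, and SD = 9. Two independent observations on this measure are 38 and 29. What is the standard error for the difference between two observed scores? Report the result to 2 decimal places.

The standard error of measurement is 9.000*√(1 − 0.760) ≈ 9.000*0.490 ≈ 4.409.
SE_diff = √2 * SEM ≈ 6.235

6.24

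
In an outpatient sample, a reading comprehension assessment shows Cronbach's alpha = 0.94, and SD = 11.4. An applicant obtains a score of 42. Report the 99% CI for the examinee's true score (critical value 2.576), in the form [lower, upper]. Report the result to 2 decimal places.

[34.81, 49.19]

SEM = 11.400·√(1 − 0.940) ≈ 2.792
Half-width = 2.576·2.792 ≈ 7.193
99% CI: 42 ± 7.193 = [34.807, 49.193]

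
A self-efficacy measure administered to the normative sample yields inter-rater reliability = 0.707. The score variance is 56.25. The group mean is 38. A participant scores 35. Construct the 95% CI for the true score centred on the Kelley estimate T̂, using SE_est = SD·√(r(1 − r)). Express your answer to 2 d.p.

σ = 56.25^(1/2) = 7.5000
T̂ = r·X + (1 − r)·M = 0.7070·35 + 0.2930·38 = 24.7450 + 11.1340 ≈ 35.8790
SE_est = SD · √(r(1 − r)) = 7.5000 · √0.2072 ≈ 7.5000 · 0.4551 ≈ 3.4135
95% CI: 35.8790 ± 6.6905 ≈ (29.1885, 42.5695)

[29.19, 42.57]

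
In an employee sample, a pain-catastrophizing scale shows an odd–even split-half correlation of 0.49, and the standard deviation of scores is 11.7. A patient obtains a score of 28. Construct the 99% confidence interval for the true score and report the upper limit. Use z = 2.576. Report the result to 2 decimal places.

45.63

Full-length reliability (Spearman-Brown) = 2(0.49)/(1+0.49) ≈ 0.6577
SEM = 11.7000 × √(1 − 0.6577) = 11.7000 × √0.3423 ≈ 11.7000 × 0.5850 ≈ 6.8451
Margin = 2.576 × 6.8451 ≈ 17.6329
Upper bound: 28 + 17.6329 = 45.6329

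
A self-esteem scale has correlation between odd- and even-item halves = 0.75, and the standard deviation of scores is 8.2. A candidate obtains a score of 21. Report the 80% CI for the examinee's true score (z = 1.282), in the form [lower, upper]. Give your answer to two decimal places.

[17.03, 24.97]

Full-length reliability (Spearman-Brown) = 2(0.75)/(1+0.75) ≃ 0.857
SEM = 8.200 · √(1 − 0.857) = 8.200 · √0.143 ≃ 8.200 · 0.378 ≃ 3.099
1.282 · SEM ≃ 3.973
CI = 21 ± 3.973 → [17.027, 24.973]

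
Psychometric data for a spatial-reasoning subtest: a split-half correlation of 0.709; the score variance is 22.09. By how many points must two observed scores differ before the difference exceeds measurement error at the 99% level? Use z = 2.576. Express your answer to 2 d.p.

7.07

SD = √22.09 ≃ 4.7000
Full-length reliability (Spearman-Brown) = 2(0.709)/(1+0.709) ≃ 0.8297
The standard error of measurement is 4.7000×√(1 − 0.8297) ≃ 4.7000×0.4126 ≃ 1.9394.
SE_diff = SEM × √2 ≃ 1.9394 × 1.4142 ≃ 2.7428
Smallest detectable difference = 2.576×2.7428 ≃ 7.0654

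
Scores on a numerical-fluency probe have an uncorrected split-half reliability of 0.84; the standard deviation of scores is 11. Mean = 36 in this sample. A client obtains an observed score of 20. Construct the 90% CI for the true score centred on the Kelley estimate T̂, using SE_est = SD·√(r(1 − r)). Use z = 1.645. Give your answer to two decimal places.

Full-length reliability (Spearman-Brown) = 2(0.84)/(1+0.84) ≈ 0.9130
T̂ = r·X + (1 − r)·M = 0.9130×20 + 0.0870×36 ≈ 18.2609 + 3.1304 ≈ 21.3913
SE_est = 11.0000×√(0.9130×0.0870) ≈ 3.0995
90% CI: 21.3913 ± 5.0987 ≈ (16.2927, 26.4900)

[16.29, 26.49]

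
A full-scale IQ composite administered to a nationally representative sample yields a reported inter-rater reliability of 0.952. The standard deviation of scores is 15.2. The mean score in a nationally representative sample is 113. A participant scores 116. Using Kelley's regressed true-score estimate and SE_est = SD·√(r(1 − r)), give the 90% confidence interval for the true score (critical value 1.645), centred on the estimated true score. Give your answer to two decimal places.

[110.51, 121.20]

T̂ = 0.95200(116) + 0.04800(113) ≈ 115.85600
SE_est = SD × √(r(1 − r)) = 15.20000 × √0.04570 ≈ 15.20000 × 0.21377 ≈ 3.24925
90% CI: 115.85600 ± 5.34501 ≈ (110.51099, 121.20101)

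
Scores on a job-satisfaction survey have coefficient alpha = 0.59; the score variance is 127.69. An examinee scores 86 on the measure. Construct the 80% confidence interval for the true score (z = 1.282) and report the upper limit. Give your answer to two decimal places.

SD = √127.69 = 11.30000
The standard error of measurement is 11.30000*√(1 − 0.59000) ≈ 11.30000*0.64031 ≈ 7.23553.
Half-width = 1.282*7.23553 ≈ 9.27595
Upper limit = 86 + 9.27595 ≈ 95.27595

95.28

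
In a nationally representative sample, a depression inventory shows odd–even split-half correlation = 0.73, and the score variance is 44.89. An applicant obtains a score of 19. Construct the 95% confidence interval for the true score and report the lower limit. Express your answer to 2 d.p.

SD = √44.89 ≈ 6.700
r_full = 2·0.73 / (1 + 0.73) ≈ 0.844
SEM = 6.700 * √(1 − 0.844) = 6.700 * √0.156 ≈ 6.700 * 0.395 ≈ 2.647
1.96 * SEM ≈ 5.188
Lower bound: 19 − 5.188 = 13.812

13.81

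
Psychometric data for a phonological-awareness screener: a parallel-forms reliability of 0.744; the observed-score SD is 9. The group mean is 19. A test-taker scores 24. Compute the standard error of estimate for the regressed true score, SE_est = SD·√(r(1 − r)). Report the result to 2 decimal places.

3.93

SE_est = SD · √(r(1 − r)) = 9.0000 · √0.1905 ≈ 9.0000 · 0.4364 ≈ 3.9278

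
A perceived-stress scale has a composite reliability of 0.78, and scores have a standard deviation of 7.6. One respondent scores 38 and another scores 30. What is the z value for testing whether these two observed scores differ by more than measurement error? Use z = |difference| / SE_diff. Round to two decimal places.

1.59

SEM = 7.6000·√(1 − 0.7800) ≈ 3.5647
Standard error of the difference = 3.5647·√2 ≈ 5.0413
z = |38 − 30| / 5.0413 = 8 / 5.0413 ≈ 1.5869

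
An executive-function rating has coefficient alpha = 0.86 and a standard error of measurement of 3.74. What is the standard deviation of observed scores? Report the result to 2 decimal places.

10.00

SD = 3.74 / √(1 − 0.86) ≈ 9.996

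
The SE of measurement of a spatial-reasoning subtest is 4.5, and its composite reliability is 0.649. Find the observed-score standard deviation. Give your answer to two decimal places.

7.60

SD = SEM / √(1 − r) = 4.5 / √0.351 ≈ 4.5 / 0.592 ≈ 7.596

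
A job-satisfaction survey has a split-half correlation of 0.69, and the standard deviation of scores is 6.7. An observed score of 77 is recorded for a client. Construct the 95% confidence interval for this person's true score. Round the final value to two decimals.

Full-length reliability (Spearman-Brown) = 2(0.69)/(1+0.69) ≈ 0.8166
SEM = 6.7000*√(1 − 0.8166) ≈ 2.8695
1.96 * SEM ≈ 5.6243
95% CI: 77 ± 5.6243 = [71.3757, 82.6243]

[71.38, 82.62]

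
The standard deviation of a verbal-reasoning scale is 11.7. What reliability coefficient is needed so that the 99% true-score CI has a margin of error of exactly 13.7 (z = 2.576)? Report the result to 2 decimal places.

0.79

SEM needed = half-width / z = 13.7/2.576 ≈ 5.318
r = 1 − (SEM / SD)² = 1 − (5.318 / 11.7)² ≈ 1 − 0.207 ≈ 0.793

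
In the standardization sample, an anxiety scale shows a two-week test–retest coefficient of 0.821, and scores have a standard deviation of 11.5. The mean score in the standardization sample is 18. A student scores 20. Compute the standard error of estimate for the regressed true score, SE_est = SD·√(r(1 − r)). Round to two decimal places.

4.41

SE_est = SD * √(r(1 − r)) = 11.500 * √0.147 ≃ 11.500 * 0.383 ≃ 4.409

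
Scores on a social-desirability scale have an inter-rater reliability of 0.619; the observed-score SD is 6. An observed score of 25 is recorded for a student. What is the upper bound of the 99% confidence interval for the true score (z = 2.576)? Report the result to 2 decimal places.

34.54

The standard error of measurement is 6.000·√(1 − 0.619) ≈ 6.000·0.617 ≈ 3.704.
Half-width = 2.576·3.704 ≈ 9.540
Upper limit = 25 + 9.540 ≈ 34.540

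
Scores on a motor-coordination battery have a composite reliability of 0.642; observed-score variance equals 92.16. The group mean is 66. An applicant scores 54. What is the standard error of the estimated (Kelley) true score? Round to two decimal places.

SD = √92.16 = 9.6000
SE_est = SD · √(r(1 − r)) = 9.6000 · √0.2298 ≃ 9.6000 · 0.4794 ≃ 4.6024

4.60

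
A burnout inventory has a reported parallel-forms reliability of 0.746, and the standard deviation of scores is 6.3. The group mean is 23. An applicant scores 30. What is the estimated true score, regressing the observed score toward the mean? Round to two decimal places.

28.22

T̂ = 0.746(30) + 0.254(23) ≈ 28.222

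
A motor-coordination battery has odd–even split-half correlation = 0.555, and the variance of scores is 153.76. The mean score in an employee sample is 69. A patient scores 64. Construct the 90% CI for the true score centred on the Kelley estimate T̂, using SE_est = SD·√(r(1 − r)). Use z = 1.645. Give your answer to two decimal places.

SD = √153.76 = 12.400
Full-length reliability (Spearman-Brown) = 2(0.555)/(1+0.555) ≈ 0.714
T̂ = r·X + (1 − r)·M = 0.714×64 + 0.286×69 ≈ 45.685 + 19.746 ≈ 65.431
SE_est = SD × √(r(1 − r)) = 12.400 × √0.204 ≈ 12.400 × 0.452 ≈ 5.604
90% CI: 65.431 ± 9.219 ≈ (56.212, 74.650)

[56.21, 74.65]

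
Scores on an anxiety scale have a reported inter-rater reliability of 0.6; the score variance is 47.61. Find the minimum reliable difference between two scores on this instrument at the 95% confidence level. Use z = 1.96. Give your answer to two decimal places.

SD = √47.61 = 6.900
The standard error of measurement is 6.900×√(1 − 0.600) ≈ 6.900×0.632 ≈ 4.364.
SE_diff = √2 × SEM ≈ 6.172
Smallest detectable difference = 1.96×6.172 ≈ 12.096

12.10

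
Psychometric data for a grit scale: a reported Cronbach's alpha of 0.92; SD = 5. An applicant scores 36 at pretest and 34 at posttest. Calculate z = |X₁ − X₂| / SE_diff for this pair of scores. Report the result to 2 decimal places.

1.00

SEM = 5.0000×√(1 − 0.9200) ≈ 1.4142
SE_diff = SEM × √2 ≈ 1.4142 × 1.4142 ≈ 2.0000
z = 2 / 2.0000 ≈ 1.0000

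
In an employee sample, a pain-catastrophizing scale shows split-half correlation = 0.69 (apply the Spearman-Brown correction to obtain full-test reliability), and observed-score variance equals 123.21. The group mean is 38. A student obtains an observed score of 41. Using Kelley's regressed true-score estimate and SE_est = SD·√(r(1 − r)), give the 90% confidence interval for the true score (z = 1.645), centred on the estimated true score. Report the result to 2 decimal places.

SD = √123.21 ≈ 11.10000
Spearman-Brown: r = 2(0.69) / (1 + 0.69) = 1.38000 / 1.69000 ≈ 0.81657
T̂ = r·X + (1 − r)·M = 0.81657*41 + 0.18343*38 ≈ 33.47929 + 6.97041 ≈ 40.44970
SE_est = SD * √(r(1 − r)) = 11.10000 * √0.14978 ≈ 11.10000 * 0.38702 ≈ 4.29592
90% CI: 40.44970 ± 7.06680 ≈ (33.38291, 47.51650)

[33.38, 47.52]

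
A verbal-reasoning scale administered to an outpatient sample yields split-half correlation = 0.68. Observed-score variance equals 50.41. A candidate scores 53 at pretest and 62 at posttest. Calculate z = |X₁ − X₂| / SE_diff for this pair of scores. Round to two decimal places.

2.05

SD = √50.41 ≈ 7.1000
r_full = 2·0.68 / (1 + 0.68) ≈ 0.8095
SEM = 7.1000 × √(1 − 0.8095) = 7.1000 × √0.1905 ≈ 7.1000 × 0.4364 ≈ 3.0987
SE_diff = SEM × √2 ≈ 3.0987 × 1.4142 ≈ 4.3822
z = 9 / 4.3822 ≈ 2.0538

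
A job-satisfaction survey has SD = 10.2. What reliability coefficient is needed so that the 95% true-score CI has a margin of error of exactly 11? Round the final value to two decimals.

0.70

Required SEM = 11 / 1.96 ≈ 5.6122
r = 1 − (SEM / SD)² = 1 − (5.6122 / 10.2)² ≈ 1 − 0.3027 ≈ 0.6973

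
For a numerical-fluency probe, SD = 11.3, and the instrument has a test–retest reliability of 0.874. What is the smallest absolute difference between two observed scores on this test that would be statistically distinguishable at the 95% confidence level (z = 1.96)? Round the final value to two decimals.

SEM = 11.300 × √(1 − 0.874) = 11.300 × √0.126 ≈ 11.300 × 0.355 ≈ 4.011
Standard error of the difference = 4.011·√2 ≈ 5.673
Minimum reliable difference = 1.96 × SE_diff ≈ 1.96 × 5.673 ≈ 11.118

11.12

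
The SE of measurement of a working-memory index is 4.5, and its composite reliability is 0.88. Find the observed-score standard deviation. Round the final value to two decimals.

12.99

SD = 4.5 / √(1 − 0.88) ≈ 12.9904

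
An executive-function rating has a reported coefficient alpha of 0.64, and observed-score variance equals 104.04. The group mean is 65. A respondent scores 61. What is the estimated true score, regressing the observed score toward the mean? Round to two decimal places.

Estimated true score = 0.640×61 + (1 − 0.640)×65 ≃ 62.440

62.44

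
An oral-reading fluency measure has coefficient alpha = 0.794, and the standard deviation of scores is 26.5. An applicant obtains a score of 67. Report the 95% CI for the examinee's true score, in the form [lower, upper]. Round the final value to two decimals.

The standard error of measurement is 26.5000*√(1 − 0.7940) ≈ 26.5000*0.4539 ≈ 12.0276.
Half-width = 1.96*12.0276 ≈ 23.5741
Interval: (43.4259, 90.5741)

[43.43, 90.57]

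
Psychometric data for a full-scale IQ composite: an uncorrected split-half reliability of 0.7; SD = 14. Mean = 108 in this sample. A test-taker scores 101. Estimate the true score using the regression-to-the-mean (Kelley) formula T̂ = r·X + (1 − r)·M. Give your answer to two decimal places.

Full-length reliability (Spearman-Brown) = 2(0.7)/(1+0.7) ≈ 0.8235
T̂ = r·X + (1 − r)·M = 0.8235×101 + 0.1765×108 ≈ 83.1765 + 19.0588 ≈ 102.2353

102.24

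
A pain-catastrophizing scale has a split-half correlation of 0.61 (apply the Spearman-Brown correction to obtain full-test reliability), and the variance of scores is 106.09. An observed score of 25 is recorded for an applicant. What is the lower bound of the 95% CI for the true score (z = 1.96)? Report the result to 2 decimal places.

SD = √106.09 = 10.30000
Spearman-Brown: r = 2(0.61) / (1 + 0.61) = 1.22000 / 1.61000 ≈ 0.75776
SEM = 10.30000*√(1 − 0.75776) ≈ 5.06940
Half-width = 1.96*5.06940 ≈ 9.93602
Lower limit = 25 − 9.93602 ≈ 15.06398

15.06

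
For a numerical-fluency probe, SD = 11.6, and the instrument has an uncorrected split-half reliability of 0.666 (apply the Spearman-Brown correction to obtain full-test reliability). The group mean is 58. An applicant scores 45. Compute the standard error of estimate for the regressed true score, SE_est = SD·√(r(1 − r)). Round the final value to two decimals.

Spearman-Brown: r = 2(0.666) / (1 + 0.666) = 1.332 / 1.666 ≈ 0.800
SE_est = SD · √(r(1 − r)) = 11.600 · √0.160 ≈ 11.600 · 0.400 ≈ 4.644

4.64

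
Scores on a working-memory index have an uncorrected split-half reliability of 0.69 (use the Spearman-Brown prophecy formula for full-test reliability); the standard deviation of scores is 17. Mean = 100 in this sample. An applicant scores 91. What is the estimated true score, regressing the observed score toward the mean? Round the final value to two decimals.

92.65

r_full = 2·0.69 / (1 + 0.69) ≈ 0.81657
T̂ = r·X + (1 − r)·M = 0.81657·91 + 0.18343·100 ≈ 74.30769 + 18.34320 ≈ 92.65089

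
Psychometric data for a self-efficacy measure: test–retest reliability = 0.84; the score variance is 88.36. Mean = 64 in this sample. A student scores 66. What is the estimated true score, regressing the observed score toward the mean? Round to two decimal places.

Estimated true score = 0.840×66 + (1 − 0.840)×64 ≈ 65.680

65.68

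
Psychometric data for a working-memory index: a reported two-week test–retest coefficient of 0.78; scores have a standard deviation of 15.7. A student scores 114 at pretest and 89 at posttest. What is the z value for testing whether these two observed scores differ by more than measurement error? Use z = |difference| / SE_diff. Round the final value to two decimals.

SEM = 15.7000 * √(1 − 0.7800) = 15.7000 * √0.2200 ≃ 15.7000 * 0.4690 ≃ 7.3640
SE_diff = √2 * SEM ≃ 10.4142
z = 25 / 10.4142 ≃ 2.4006

2.40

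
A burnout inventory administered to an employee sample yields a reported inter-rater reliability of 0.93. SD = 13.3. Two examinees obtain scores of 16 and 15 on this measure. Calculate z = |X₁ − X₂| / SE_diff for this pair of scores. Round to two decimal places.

The standard error of measurement is 13.300·√(1 − 0.930) ≈ 13.300·0.265 ≈ 3.519.
SE_diff = √2 · SEM ≈ 4.976
z = |16 − 15| / 4.976 = 1 / 4.976 ≈ 0.201

0.20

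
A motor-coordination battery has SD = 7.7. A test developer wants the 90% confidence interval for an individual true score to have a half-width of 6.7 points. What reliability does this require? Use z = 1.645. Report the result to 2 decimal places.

SEM needed = half-width / z = 6.7/1.645 ≈ 4.073
r = 1 − (SEM / SD)² = 1 − (4.073 / 7.7)² ≈ 1 − 0.280 ≈ 0.720

0.72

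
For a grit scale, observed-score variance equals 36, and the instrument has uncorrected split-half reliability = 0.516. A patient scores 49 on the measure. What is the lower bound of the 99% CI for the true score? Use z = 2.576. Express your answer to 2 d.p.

40.27

SD = √36 ≈ 6.00000
Spearman-Brown: r = 2(0.516) / (1 + 0.516) = 1.03200 / 1.51600 ≈ 0.68074
SEM = 6.00000 × √(1 − 0.68074) = 6.00000 × √0.31926 ≈ 6.00000 × 0.56503 ≈ 3.39019
Half-width = 2.576×3.39019 ≈ 8.73314
Lower bound: 49 − 8.73314 = 40.26686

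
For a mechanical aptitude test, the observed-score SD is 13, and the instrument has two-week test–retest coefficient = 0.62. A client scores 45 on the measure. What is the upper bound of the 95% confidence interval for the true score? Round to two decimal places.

SEM = 13.0000 · √(1 − 0.6200) = 13.0000 · √0.3800 ≈ 13.0000 · 0.6164 ≈ 8.0137
Half-width = 1.96·8.0137 ≈ 15.7069
Upper limit = 45 + 15.7069 ≈ 60.7069

60.71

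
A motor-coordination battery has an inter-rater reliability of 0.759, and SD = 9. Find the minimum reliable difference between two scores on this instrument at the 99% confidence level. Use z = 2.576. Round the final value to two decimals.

16.10

SEM = 9.0000 × √(1 − 0.7590) = 9.0000 × √0.2410 ≈ 9.0000 × 0.4909 ≈ 4.4183
SE_diff = √2 × SEM ≈ 6.2484
Minimum reliable difference = 2.576 × SE_diff ≈ 2.576 × 6.2484 ≈ 16.0958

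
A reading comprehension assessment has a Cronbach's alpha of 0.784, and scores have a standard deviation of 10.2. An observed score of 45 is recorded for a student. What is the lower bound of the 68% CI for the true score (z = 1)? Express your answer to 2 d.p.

SEM = 10.200·√(1 − 0.784) ≈ 4.741
1 · SEM ≈ 4.741
Lower limit = 45 − 4.741 ≈ 40.259

40.26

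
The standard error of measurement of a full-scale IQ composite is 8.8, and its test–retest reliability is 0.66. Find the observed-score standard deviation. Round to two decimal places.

σ = SEM·(1 − r)^(−1/2) ≈ 8.8*1.7150 ≈ 15.0919

15.09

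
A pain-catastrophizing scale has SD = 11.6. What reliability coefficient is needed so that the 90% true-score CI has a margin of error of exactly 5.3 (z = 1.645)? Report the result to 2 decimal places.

Required SEM = 5.3 / 1.645 ≃ 3.222
Required reliability = 1 − (SEM/SD)² = 1 − 0.077 ≃ 0.923

0.92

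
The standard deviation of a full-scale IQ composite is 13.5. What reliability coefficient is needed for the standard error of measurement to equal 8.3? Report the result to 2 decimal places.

0.62

r = 1 − (SEM / SD)² = 1 − (8.3000 / 13.5)² ≈ 1 − 0.3780 ≈ 0.6220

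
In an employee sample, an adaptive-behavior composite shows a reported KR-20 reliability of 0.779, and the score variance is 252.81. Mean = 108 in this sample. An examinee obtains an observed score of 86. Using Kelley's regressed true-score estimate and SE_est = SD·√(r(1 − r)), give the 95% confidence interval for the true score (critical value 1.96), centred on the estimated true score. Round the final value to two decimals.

[77.93, 103.79]

σ = 252.81^(1/2) = 15.900
T̂ = 0.779(86) + 0.221(108) ≃ 90.862
SE_est = SD · √(r(1 − r)) = 15.900 · √0.172 ≃ 15.900 · 0.415 ≃ 6.597
95% CI: 90.862 ± 12.931 ≃ (77.931, 103.793)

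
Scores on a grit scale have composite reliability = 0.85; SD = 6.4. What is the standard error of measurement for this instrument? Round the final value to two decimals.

2.48

SEM = 6.4000 · √(1 − 0.8500) = 6.4000 · √0.1500 ≃ 6.4000 · 0.3873 ≃ 2.4787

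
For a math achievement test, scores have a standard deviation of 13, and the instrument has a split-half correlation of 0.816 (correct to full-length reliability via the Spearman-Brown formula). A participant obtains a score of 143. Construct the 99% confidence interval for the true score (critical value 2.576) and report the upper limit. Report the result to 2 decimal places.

153.66

r_full = 2·0.816 / (1 + 0.816) ≈ 0.899
SEM = 13.000 × √(1 − 0.899) = 13.000 × √0.101 ≈ 13.000 × 0.318 ≈ 4.138
Margin = 2.576 × 4.138 ≈ 10.660
Upper bound: 143 + 10.660 = 153.660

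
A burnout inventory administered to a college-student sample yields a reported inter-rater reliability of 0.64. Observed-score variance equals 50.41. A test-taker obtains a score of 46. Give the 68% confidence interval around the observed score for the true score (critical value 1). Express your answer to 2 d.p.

[41.74, 50.26]

σ = 50.41^(1/2) = 7.10000
The standard error of measurement is 7.10000×√(1 − 0.64000) ≈ 7.10000×0.60000 ≈ 4.26000.
Half-width = 1×4.26000 ≈ 4.26000
CI = 46 ± 4.26000 → [41.74000, 50.26000]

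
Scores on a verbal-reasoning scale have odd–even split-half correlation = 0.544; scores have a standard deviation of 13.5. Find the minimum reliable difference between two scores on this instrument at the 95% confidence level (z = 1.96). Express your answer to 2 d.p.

20.34

Full-length reliability (Spearman-Brown) = 2(0.544)/(1+0.544) ≃ 0.7047
SEM = 13.5000·√(1 − 0.7047) ≃ 7.3366
SE_diff = SEM · √2 ≃ 7.3366 · 1.4142 ≃ 10.3755
Smallest detectable difference = 1.96·10.3755 ≃ 20.3359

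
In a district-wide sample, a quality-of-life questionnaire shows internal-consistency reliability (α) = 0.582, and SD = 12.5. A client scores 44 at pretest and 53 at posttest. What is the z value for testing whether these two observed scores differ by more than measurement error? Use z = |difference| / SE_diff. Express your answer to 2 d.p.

0.79

The standard error of measurement is 12.500·√(1 − 0.582) ≈ 12.500·0.647 ≈ 8.082.
SE_diff = √2 · SEM ≈ 11.429
z = 9 / 11.429 ≈ 0.787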